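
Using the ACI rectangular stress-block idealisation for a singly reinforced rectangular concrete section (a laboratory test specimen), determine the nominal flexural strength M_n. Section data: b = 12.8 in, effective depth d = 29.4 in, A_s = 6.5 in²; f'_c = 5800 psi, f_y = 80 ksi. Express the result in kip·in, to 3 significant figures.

T = A_s f_y = 6.5 × 80 = 520 kips.
a = T/(0.85 f'_c b) = 520/(0.85 × 5.8 × 12.8) = 8.240 in.
M_n = T(d − a/2) = 520 × (29.4 − 4.12) = 13145.6 kip·in.

M_n ≈ 13100 kip·in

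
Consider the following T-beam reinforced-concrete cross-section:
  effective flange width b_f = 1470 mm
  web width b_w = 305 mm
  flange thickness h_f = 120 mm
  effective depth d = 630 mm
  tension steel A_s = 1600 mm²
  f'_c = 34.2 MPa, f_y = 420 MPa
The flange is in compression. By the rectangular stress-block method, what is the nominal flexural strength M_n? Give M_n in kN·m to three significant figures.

Tension: T = A_s f_y = 1600 × 420 = 672000 N.
Try a within the flange: a = T/(0.85 f'_c b_f) = 672000/(0.85 × 34.2 × 1470) = 15.73 mm.
Since a = 15.73 ≤ h_f = 120 mm, the stress block lies entirely in the flange; analyse as a rectangular beam of width b_f.
M_n = T(d − a/2) = 672000 × (630 − 7.865) = 418.07 × 10⁶ N·mm.
M_n = 418.07 kN·m.

M_n ≈ 418 kN·m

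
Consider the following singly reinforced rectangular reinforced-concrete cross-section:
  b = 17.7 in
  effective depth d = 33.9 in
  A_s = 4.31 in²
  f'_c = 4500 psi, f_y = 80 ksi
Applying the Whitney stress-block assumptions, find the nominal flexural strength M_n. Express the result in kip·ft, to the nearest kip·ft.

T = A_s f_y = 4.31 × 80 = 344.8 kips.
a = T/(0.85 f'_c b) = 344.8/(0.85 × 4.5 × 17.7) = 5.093 in.
M_n = T(d − a/2) = 344.8 × (33.9 − 2.5465) = 10810.7 kip·in = 10810.7/12 = 900.89 kip·ft.

M_n ≈ 901 kip·ft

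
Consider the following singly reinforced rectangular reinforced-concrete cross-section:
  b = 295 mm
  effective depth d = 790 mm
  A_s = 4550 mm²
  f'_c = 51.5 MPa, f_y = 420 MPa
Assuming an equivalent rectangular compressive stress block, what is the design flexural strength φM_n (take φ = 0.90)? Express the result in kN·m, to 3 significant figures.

φM_n ≈ 1230 kN·m

T = A_s f_y = 4550 × 420 = 1911000 N = 1911 kN.
From C = T: a = T/(0.85 f'_c b) = 1911000/(0.85 × 51.5 × 295) = 147.98 mm.
M_n = T(d − a/2) = 1911 kN × (790 − 73.99) mm = 1368.30 kN·m.
φM_n = 0.90 × 1368.30 = 1231.47 kN·m.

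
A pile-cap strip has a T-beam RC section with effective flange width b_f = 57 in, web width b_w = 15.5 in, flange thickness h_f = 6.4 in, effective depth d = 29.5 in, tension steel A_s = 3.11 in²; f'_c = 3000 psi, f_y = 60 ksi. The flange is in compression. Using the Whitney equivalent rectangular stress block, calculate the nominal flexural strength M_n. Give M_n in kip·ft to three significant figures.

Tension: T = A_s f_y = 3.11 × 60 = 186.6 kips.
Try a within the flange: a = T/(0.85 f'_c b_f) = 186.6/(0.85 × 3 × 57) = 1.284 in.
Since a = 1.284 ≤ h_f = 6.4 in, the stress block lies entirely in the flange; analyse as a rectangular beam of width b_f.
M_n = T(d − a/2) = 186.6 × (29.5 − 0.642) = 5384.9 kip·in.
M_n = 5384.9/12 = 448.74 kip·ft.

M_n ≈ 449 kip·ft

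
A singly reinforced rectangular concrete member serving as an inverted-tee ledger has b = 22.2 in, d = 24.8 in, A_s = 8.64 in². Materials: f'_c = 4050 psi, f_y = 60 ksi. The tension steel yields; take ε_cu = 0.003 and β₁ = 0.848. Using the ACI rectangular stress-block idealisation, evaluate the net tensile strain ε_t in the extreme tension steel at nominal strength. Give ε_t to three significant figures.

ε_t ≈ 0.00630

a = A_s f_y/(0.85 f'_c b) = 6.783 in.
β₁ = 0.848, so c = a/β₁ = 6.783/0.848 = 7.999 in.
From the linear strain diagram with ε_cu = 0.003: ε_t = 0.003 (d − c)/c = 0.003 × (24.8 − 7.999)/7.999 = 0.00630.
Since ε_t ≥ 0.005, the section is tension-controlled.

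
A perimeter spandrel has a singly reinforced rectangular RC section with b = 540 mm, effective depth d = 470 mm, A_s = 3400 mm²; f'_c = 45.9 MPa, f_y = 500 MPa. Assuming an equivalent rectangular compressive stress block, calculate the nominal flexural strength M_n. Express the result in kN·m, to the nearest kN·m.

T = A_s f_y = 3400 × 500 = 1700000 N = 1700 kN.
From C = T: a = T/(0.85 f'_c b) = 1700000/(0.85 × 45.9 × 540) = 80.69 mm.
M_n = T(d − a/2) = 1700 kN × (470 − 40.345) mm = 730.41 kN·m.

M_n ≈ 730 kN·m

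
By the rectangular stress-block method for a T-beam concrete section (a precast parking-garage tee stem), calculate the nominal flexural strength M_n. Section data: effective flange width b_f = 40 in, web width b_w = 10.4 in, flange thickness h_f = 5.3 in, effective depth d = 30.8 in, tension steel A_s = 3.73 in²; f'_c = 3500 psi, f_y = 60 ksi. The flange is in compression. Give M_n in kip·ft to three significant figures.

Tension: T = A_s f_y = 3.73 × 60 = 223.8 kips.
Try a within the flange: a = T/(0.85 f'_c b_f) = 223.8/(0.85 × 3.5 × 40) = 1.881 in.
Since a = 1.881 ≤ h_f = 5.3 in, the stress block lies entirely in the flange; analyse as a rectangular beam of width b_f.
M_n = T(d − a/2) = 223.8 × (30.8 − 0.9405) = 6682.6 kip·in.
M_n = 6682.6/12 = 556.88 kip·ft.

M_n ≈ 557 kip·ft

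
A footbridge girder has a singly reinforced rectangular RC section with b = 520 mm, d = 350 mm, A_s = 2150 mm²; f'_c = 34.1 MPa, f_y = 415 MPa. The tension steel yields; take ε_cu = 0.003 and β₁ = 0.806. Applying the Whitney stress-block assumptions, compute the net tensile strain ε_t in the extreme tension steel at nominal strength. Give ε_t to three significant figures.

ε_t ≈ 0.0113

a = A_s f_y/(0.85 f'_c b) = 59.20 mm.
β₁ = 0.806, so c = a/β₁ = 59.20/0.806 = 73.45 mm.
From the linear strain diagram with ε_cu = 0.003: ε_t = 0.003 (d − c)/c = 0.003 × (350 − 73.45)/73.45 = 0.0113.
Since ε_t ≥ 0.005, the section is tension-controlled.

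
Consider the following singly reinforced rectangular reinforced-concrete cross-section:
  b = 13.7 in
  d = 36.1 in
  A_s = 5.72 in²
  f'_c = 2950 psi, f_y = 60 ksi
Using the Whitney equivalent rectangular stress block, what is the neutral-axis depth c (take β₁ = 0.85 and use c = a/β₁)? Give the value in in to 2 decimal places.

T = A_s f_y = 5.72 × 60 = 343.2 kips.
a = T/(0.85 f'_c b) = 343.2/(0.85 × 2.95 × 13.7) = 9.9905 in.
With β₁ = 0.85, c = a/β₁ = 9.9905/0.85 = 11.75 in.

c ≈ 11.75 in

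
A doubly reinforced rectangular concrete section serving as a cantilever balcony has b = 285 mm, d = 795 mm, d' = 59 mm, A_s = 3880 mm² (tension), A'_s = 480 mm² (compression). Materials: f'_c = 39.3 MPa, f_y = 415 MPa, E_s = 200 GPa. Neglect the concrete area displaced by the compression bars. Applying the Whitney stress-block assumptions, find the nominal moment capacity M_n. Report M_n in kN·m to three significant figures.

M_n ≈ 1160 kN·m

Assume both tension and compression steel yield.
Net tension couple steel: A_s − A'_s = 3400 mm².
a = (A_s − A'_s) f_y / (0.85 f'_c b) = 1411000/(0.85 × 39.3 × 285) = 148.21 mm.
c = a/β₁ = 148.21/0.769 = 192.73 mm; ε'_s = 0.003(c − d')/c = 0.0021 ≥ f_y/E_s = 0.0021, so compression steel does yield.
M_n = (A_s − A'_s) f_y (d − a/2) + A'_s f_y (d − d') = [1411000 × (795 − 74.105) + 199200 × (795 − 59)] × 10⁻⁶ = 1017.18 + 146.61 = 1163.79 kN·m.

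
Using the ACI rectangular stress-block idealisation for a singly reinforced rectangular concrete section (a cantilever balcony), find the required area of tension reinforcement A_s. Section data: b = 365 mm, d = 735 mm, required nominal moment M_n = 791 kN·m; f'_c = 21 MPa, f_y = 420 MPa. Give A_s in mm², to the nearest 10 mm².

A_s ≈ 2940 mm²

With M_n = 0.85 f'_c a b (d − a/2), solve the quadratic for a:
a = d − √(d² − 2M_n/(0.85 f'_c b)) = 735 − √(735² − 2 × 791×10⁶/(0.85 × 21 × 365)) = 189.65 mm.
A_s = 0.85 f'_c a b / f_y = 0.85 × 21 × 189.65 × 365 / 420 = 2941.9 mm².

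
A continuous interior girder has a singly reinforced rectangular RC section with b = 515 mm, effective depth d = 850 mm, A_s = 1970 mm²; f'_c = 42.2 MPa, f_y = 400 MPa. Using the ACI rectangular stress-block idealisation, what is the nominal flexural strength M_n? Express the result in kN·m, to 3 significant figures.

M_n ≈ 653 kN·m

T = A_s f_y = 1970 × 400 = 788000 N = 788 kN.
From C = T: a = T/(0.85 f'_c b) = 788000/(0.85 × 42.2 × 515) = 42.66 mm.
M_n = T(d − a/2) = 788 kN × (850 − 21.33) mm = 652.99 kN·m.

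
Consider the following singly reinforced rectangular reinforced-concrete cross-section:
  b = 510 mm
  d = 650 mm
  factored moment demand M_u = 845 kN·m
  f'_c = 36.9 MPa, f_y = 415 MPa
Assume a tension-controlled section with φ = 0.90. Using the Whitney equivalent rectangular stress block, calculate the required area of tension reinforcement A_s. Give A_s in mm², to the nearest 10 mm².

M_n = M_u/φ = 845/0.90 = 938.889 kN·m.
With M_n = 0.85 f'_c a b (d − a/2), solve the quadratic for a:
a = d − √(d² − 2M_n/(0.85 f'_c b)) = 650 − √(650² − 2 × 938.889×10⁶/(0.85 × 36.9 × 510)) = 97.63 mm.
A_s = 0.85 f'_c a b / f_y = 0.85 × 36.9 × 97.63 × 510 / 415 = 3763.1 mm².

A_s ≈ 3760 mm²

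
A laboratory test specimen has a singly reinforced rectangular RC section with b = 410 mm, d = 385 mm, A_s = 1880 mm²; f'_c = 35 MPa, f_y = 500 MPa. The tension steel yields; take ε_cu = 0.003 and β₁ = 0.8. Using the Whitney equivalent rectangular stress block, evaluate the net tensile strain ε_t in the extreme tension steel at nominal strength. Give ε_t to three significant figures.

a = A_s f_y/(0.85 f'_c b) = 77.06 mm.
β₁ = 0.8, so c = a/β₁ = 77.06/0.8 = 96.33 mm.
From the linear strain diagram with ε_cu = 0.003: ε_t = 0.003 (d − c)/c = 0.003 × (385 − 96.33)/96.33 = 0.00899.
Since ε_t ≥ 0.005, the section is tension-controlled.

ε_t ≈ 0.00899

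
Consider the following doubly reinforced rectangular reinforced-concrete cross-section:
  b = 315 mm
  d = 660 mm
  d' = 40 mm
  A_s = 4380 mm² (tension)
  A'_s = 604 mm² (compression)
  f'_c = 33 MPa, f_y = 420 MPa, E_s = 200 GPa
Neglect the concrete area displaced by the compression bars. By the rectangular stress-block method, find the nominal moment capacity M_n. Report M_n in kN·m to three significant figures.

M_n ≈ 1060 kN·m

Assume both tension and compression steel yield.
Net tension couple steel: A_s − A'_s = 3776 mm².
a = (A_s − A'_s) f_y / (0.85 f'_c b) = 1585920/(0.85 × 33 × 315) = 179.49 mm.
c = a/β₁ = 179.49/0.814 = 220.50 mm; ε'_s = 0.003(c − d')/c = 0.0025 ≥ f_y/E_s = 0.0021, so compression steel does yield.
M_n = (A_s − A'_s) f_y (d − a/2) + A'_s f_y (d − d') = [1585920 × (660 − 89.745) + 253680 × (660 − 40)] × 10⁻⁶ = 904.38 + 157.28 = 1061.66 kN·m.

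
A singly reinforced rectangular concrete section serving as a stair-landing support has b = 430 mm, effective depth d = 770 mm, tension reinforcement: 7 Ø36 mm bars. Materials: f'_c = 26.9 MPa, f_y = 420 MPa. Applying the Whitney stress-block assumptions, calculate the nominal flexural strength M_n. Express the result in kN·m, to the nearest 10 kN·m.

M_n ≈ 1850 kN·m

A_s = 7 × 1018 = 7126 mm².
T = A_s f_y = 7126 × 420 = 2992920 N = 2992.92 kN.
From C = T: a = T/(0.85 f'_c b) = 2992920/(0.85 × 26.9 × 430) = 304.41 mm.
M_n = T(d − a/2) = 2992.92 kN × (770 − 152.205) mm = 1849.01 kN·m.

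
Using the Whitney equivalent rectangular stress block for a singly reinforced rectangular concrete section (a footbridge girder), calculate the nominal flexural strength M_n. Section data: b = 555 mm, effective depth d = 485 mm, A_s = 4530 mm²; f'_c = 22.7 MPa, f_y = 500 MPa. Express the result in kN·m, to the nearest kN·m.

M_n ≈ 859 kN·m

T = A_s f_y = 4530 × 500 = 2265000 N = 2265 kN.
From C = T: a = T/(0.85 f'_c b) = 2265000/(0.85 × 22.7 × 555) = 211.51 mm.
M_n = T(d − a/2) = 2265 kN × (485 − 105.755) mm = 858.99 kN·m.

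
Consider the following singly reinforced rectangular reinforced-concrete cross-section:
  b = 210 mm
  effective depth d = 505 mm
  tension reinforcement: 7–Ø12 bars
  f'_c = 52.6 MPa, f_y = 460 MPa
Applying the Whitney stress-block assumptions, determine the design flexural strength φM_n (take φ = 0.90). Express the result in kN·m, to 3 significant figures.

φM_n ≈ 159 kN·m

A_s = 7 × 113 = 791 mm².
T = A_s f_y = 791 × 460 = 363860 N = 363.86 kN.
From C = T: a = T/(0.85 f'_c b) = 363860/(0.85 × 52.6 × 210) = 38.75 mm.
M_n = T(d − a/2) = 363.86 kN × (505 − 19.375) mm = 176.70 kN·m.
φM_n = 0.90 × 176.70 = 159.03 kN·m.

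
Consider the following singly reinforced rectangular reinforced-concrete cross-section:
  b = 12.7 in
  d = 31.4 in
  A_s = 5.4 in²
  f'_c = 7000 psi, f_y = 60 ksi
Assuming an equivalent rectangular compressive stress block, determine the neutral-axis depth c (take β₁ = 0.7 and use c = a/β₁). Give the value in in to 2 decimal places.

c ≈ 6.13 in

T = A_s f_y = 5.4 × 60 = 324 kips.
a = T/(0.85 f'_c b) = 324/(0.85 × 7 × 12.7) = 4.2877 in.
With β₁ = 0.7, c = a/β₁ = 4.2877/0.7 = 6.13 in.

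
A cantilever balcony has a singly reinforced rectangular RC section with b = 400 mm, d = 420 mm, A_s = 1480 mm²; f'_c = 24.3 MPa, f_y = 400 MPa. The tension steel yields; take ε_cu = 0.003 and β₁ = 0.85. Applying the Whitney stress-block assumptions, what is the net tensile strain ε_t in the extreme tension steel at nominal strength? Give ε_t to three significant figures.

a = A_s f_y/(0.85 f'_c b) = 71.65 mm.
β₁ = 0.85, so c = a/β₁ = 71.65/0.85 = 84.29 mm.
From the linear strain diagram with ε_cu = 0.003: ε_t = 0.003 (d − c)/c = 0.003 × (420 − 84.29)/84.29 = 0.0119.
Since ε_t ≥ 0.005, the section is tension-controlled.

ε_t ≈ 0.0119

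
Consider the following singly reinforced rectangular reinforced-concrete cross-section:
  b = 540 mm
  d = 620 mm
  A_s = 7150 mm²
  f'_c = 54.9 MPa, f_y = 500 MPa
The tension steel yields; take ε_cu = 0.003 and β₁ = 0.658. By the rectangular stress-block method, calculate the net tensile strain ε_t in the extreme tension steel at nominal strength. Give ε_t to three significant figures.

ε_t ≈ 0.00563

a = A_s f_y/(0.85 f'_c b) = 141.87 mm.
β₁ = 0.658, so c = a/β₁ = 141.87/0.658 = 215.61 mm.
From the linear strain diagram with ε_cu = 0.003: ε_t = 0.003 (d − c)/c = 0.003 × (620 − 215.61)/215.61 = 0.00563.
Since ε_t ≥ 0.005, the section is tension-controlled.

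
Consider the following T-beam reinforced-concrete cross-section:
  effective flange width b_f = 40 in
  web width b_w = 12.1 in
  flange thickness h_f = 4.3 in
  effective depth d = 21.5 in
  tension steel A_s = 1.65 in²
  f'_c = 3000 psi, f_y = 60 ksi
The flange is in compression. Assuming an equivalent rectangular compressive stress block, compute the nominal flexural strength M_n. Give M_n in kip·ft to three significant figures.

Tension: T = A_s f_y = 1.65 × 60 = 99 kips.
Try a within the flange: a = T/(0.85 f'_c b_f) = 99/(0.85 × 3 × 40) = 0.971 in.
Since a = 0.971 ≤ h_f = 4.3 in, the stress block lies entirely in the flange; analyse as a rectangular beam of width b_f.
M_n = T(d − a/2) = 99 × (21.5 − 0.4855) = 2080.4 kip·in.
M_n = 2080.4/12 = 173.37 kip·ft.

M_n ≈ 173 kip·ft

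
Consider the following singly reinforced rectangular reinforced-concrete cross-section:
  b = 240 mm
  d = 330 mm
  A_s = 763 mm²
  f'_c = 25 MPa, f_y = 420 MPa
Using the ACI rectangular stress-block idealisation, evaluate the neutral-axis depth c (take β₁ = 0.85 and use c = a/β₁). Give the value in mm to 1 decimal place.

c ≈ 73.9 mm

T = A_s f_y = 763 × 420 = 320460 N = 320.46 kN.
Setting C = 0.85 f'_c a b equal to T: a = 320460/(0.85 × 25 × 240) = 62.835 mm.
With β₁ = 0.85, c = a/β₁ = 62.835/0.85 = 73.9 mm.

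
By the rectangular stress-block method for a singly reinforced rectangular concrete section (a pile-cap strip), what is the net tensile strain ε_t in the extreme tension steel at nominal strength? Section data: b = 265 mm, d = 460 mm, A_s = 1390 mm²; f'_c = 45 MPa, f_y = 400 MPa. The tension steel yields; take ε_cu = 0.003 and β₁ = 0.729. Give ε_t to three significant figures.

a = A_s f_y/(0.85 f'_c b) = 54.85 mm.
β₁ = 0.729, so c = a/β₁ = 54.85/0.729 = 75.24 mm.
From the linear strain diagram with ε_cu = 0.003: ε_t = 0.003 (d − c)/c = 0.003 × (460 − 75.24)/75.24 = 0.0153.
Since ε_t ≥ 0.005, the section is tension-controlled.

ε_t ≈ 0.0153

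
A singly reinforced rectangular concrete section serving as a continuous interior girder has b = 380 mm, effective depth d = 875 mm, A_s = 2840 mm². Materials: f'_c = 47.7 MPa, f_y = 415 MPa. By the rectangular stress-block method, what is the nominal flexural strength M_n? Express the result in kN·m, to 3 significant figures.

T = A_s f_y = 2840 × 415 = 1178600 N = 1178.6 kN.
From C = T: a = T/(0.85 f'_c b) = 1178600/(0.85 × 47.7 × 380) = 76.50 mm.
M_n = T(d − a/2) = 1178.6 kN × (875 − 38.25) mm = 986.19 kN·m.

M_n ≈ 986 kN·m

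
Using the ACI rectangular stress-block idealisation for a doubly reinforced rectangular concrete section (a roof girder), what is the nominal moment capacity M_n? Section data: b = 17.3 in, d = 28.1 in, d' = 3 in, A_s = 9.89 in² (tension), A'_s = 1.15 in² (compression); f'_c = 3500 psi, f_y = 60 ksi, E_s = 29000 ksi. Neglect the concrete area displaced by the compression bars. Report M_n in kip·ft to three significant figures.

M_n ≈ 1150 kip·ft

Assume both steels yield.
a = (A_s − A'_s) f_y/(0.85 f'_c b) = (9.89 − 1.15) × 60/(0.85 × 3.5 × 17.3) = 10.189 in.
c = a/β₁ = 10.189/0.85 = 11.987 in; ε'_s = 0.003(c − d')/c = 0.0022 ≥ ε_y = 0.0021, so the compression steel yields.
M_n = (A_s − A'_s) f_y (d − a/2) + A'_s f_y (d − d') = 524.4 × (28.1 − 5.0945) + 69 × (28.1 − 3) = 12064.1 + 1731.9 = 13796.0 kip·in = 13796.0/12 = 1149.67 kip·ft.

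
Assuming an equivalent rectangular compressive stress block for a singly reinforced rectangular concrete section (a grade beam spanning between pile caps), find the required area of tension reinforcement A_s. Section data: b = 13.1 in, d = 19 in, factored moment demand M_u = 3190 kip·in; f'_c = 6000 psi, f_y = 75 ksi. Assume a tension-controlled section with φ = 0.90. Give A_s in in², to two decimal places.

A_s ≈ 2.70 in²

M_n = M_u/φ = 3190/0.90 = 3544.44 kip·in.
From M_n = 0.85 f'_c a b (d − a/2):
a = d − √(d² − 2M_n/(0.85 f'_c b)) = 19 − √(19² − 2 × 3544.44/(0.85 × 6 × 13.1)) = 3.035 in.
A_s = 0.85 f'_c a b / f_y = 0.85 × 6 × 3.035 × 13.1 / 75 = 2.704 in².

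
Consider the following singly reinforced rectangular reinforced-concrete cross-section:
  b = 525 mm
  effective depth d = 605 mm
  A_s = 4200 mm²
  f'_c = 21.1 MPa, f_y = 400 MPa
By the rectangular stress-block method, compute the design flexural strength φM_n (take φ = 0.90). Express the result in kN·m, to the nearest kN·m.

T = A_s f_y = 4200 × 400 = 1680000 N = 1680 kN.
From C = T: a = T/(0.85 f'_c b) = 1680000/(0.85 × 21.1 × 525) = 178.42 mm.
M_n = T(d − a/2) = 1680 kN × (605 − 89.21) mm = 866.53 kN·m.
φM_n = 0.90 × 866.53 = 779.88 kN·m.

φM_n ≈ 780 kN·m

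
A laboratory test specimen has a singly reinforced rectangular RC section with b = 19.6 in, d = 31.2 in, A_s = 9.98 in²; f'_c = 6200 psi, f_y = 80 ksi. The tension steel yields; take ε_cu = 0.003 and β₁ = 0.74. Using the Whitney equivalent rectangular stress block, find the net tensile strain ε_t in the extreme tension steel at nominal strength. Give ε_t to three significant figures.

a = A_s f_y/(0.85 f'_c b) = 7.730 in.
β₁ = 0.74, so c = a/β₁ = 7.730/0.74 = 10.446 in.
From the linear strain diagram with ε_cu = 0.003: ε_t = 0.003 (d − c)/c = 0.003 × (31.2 − 10.446)/10.446 = 0.00596.
Since ε_t ≥ 0.005, the section is tension-controlled.

ε_t ≈ 0.00596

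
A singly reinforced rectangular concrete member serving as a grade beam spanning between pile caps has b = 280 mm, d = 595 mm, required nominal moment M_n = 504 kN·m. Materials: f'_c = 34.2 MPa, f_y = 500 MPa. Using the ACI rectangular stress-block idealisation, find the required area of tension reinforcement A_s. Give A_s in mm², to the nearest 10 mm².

A_s ≈ 1880 mm²

With M_n = 0.85 f'_c a b (d − a/2), solve the quadratic for a:
a = d − √(d² − 2M_n/(0.85 f'_c b)) = 595 − √(595² − 2 × 504×10⁶/(0.85 × 34.2 × 280)) = 115.22 mm.
A_s = 0.85 f'_c a b / f_y = 0.85 × 34.2 × 115.22 × 280 / 500 = 1875.7 mm².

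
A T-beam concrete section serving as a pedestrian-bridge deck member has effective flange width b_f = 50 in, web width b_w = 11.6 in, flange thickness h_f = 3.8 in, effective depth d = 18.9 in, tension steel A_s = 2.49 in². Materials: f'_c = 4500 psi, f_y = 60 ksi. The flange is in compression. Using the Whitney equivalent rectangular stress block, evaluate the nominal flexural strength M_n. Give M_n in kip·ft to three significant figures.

Tension: T = A_s f_y = 2.49 × 60 = 149.4 kips.
Try a within the flange: a = T/(0.85 f'_c b_f) = 149.4/(0.85 × 4.5 × 50) = 0.781 in.
Since a = 0.781 ≤ h_f = 3.8 in, the stress block lies entirely in the flange; analyse as a rectangular beam of width b_f.
M_n = T(d − a/2) = 149.4 × (18.9 − 0.3905) = 2765.3 kip·in.
M_n = 2765.3/12 = 230.44 kip·ft.

M_n ≈ 230 kip·ft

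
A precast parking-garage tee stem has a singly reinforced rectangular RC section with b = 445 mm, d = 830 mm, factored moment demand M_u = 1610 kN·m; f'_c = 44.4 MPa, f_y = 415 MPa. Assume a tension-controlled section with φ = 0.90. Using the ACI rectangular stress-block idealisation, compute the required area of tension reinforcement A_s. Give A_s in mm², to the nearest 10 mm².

A_s ≈ 5670 mm²

M_n = M_u/φ = 1610/0.90 = 1788.89 kN·m.
With M_n = 0.85 f'_c a b (d − a/2), solve the quadratic for a:
a = d − √(d² − 2M_n/(0.85 f'_c b)) = 830 − √(830² − 2 × 1788.89×10⁶/(0.85 × 44.4 × 445)) = 140.17 mm.
A_s = 0.85 f'_c a b / f_y = 0.85 × 44.4 × 140.17 × 445 / 415 = 5672.4 mm².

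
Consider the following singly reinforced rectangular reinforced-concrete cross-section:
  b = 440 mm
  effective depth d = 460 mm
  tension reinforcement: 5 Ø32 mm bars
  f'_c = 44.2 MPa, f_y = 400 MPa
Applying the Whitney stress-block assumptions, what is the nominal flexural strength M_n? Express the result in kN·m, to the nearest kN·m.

A_s = 5 × 804 = 4020 mm².
T = A_s f_y = 4020 × 400 = 1608000 N = 1608 kN.
From C = T: a = T/(0.85 f'_c b) = 1608000/(0.85 × 44.2 × 440) = 97.27 mm.
M_n = T(d − a/2) = 1608 kN × (460 − 48.635) mm = 661.47 kN·m.

M_n ≈ 661 kN·m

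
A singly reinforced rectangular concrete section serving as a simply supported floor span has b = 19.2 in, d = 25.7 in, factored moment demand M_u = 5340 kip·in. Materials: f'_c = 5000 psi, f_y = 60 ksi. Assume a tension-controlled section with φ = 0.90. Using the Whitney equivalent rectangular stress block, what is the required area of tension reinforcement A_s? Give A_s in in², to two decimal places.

M_n = M_u/φ = 5340/0.90 = 5933.33 kip·in.
From M_n = 0.85 f'_c a b (d − a/2):
a = d − √(d² − 2M_n/(0.85 f'_c b)) = 25.7 − √(25.7² − 2 × 5933.33/(0.85 × 5 × 19.2)) = 3.005 in.
A_s = 0.85 f'_c a b / f_y = 0.85 × 5 × 3.005 × 19.2 / 60 = 4.087 in².

A_s ≈ 4.09 in²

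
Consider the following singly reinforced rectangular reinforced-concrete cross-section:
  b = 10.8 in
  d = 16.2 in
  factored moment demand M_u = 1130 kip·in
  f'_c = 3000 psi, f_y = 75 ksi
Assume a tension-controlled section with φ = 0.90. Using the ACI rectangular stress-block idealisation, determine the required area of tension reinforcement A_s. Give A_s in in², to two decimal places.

M_n = M_u/φ = 1130/0.90 = 1255.56 kip·in.
From M_n = 0.85 f'_c a b (d − a/2):
a = d − √(d² − 2M_n/(0.85 f'_c b)) = 16.2 − √(16.2² − 2 × 1255.56/(0.85 × 3 × 10.8)) = 3.113 in.
A_s = 0.85 f'_c a b / f_y = 0.85 × 3 × 3.113 × 10.8 / 75 = 1.143 in².

A_s ≈ 1.14 in²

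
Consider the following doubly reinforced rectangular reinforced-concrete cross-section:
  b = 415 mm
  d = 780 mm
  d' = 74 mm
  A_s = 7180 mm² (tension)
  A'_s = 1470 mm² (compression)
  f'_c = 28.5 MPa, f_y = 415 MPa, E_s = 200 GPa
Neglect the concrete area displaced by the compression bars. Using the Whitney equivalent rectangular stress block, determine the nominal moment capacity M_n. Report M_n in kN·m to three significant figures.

M_n ≈ 2000 kN·m

Assume both tension and compression steel yield.
Net tension couple steel: A_s − A'_s = 5710 mm².
a = (A_s − A'_s) f_y / (0.85 f'_c b) = 2369650/(0.85 × 28.5 × 415) = 235.71 mm.
c = a/β₁ = 235.71/0.846 = 278.62 mm; ε'_s = 0.003(c − d')/c = 0.0022 ≥ f_y/E_s = 0.0021, so compression steel does yield.
M_n = (A_s − A'_s) f_y (d − a/2) + A'_s f_y (d − d') = [2369650 × (780 − 117.855) + 610050 × (780 − 74)] × 10⁻⁶ = 1569.05 + 430.70 = 1999.75 kN·m.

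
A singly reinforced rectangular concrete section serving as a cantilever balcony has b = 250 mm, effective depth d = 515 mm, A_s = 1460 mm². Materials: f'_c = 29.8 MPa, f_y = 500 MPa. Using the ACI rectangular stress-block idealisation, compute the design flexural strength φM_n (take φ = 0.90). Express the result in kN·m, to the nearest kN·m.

T = A_s f_y = 1460 × 500 = 730000 N = 730 kN.
From C = T: a = T/(0.85 f'_c b) = 730000/(0.85 × 29.8 × 250) = 115.28 mm.
M_n = T(d − a/2) = 730 kN × (515 − 57.64) mm = 333.87 kN·m.
φM_n = 0.90 × 333.87 = 300.48 kN·m.

φM_n ≈ 300 kN·m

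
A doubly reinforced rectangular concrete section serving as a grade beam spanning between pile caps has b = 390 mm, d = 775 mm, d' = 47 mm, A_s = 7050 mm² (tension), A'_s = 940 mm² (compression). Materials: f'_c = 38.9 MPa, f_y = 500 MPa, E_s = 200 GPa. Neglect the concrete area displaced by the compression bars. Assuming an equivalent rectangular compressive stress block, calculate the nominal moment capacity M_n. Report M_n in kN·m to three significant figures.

M_n ≈ 2350 kN·m

Assume both tension and compression steel yield.
Net tension couple steel: A_s − A'_s = 6110 mm².
a = (A_s − A'_s) f_y / (0.85 f'_c b) = 3055000/(0.85 × 38.9 × 390) = 236.91 mm.
c = a/β₁ = 236.91/0.772 = 306.88 mm; ε'_s = 0.003(c − d')/c = 0.0025 ≥ f_y/E_s = 0.0025, so compression steel does yield.
M_n = (A_s − A'_s) f_y (d − a/2) + A'_s f_y (d − d') = [3055000 × (775 − 118.455) + 470000 × (775 − 47)] × 10⁻⁶ = 2005.74 + 342.16 = 2347.90 kN·m.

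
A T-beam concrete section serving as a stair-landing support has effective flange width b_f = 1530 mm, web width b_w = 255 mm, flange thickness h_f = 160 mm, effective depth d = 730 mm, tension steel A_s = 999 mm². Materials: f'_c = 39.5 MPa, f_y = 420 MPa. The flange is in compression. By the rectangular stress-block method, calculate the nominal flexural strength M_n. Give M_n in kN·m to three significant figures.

M_n ≈ 305 kN·m

Tension: T = A_s f_y = 999 × 420 = 419580 N.
Try a within the flange: a = T/(0.85 f'_c b_f) = 419580/(0.85 × 39.5 × 1530) = 8.17 mm.
Since a = 8.17 ≤ h_f = 160 mm, the stress block lies entirely in the flange; analyse as a rectangular beam of width b_f.
M_n = T(d − a/2) = 419580 × (730 − 4.085) = 304.58 × 10⁶ N·mm.
M_n = 304.58 kN·m.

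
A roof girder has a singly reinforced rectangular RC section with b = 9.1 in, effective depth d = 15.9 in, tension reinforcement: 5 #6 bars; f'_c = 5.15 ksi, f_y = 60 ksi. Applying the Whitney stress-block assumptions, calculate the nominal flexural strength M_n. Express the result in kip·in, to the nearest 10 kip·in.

M_n ≈ 1880 kip·in

A_s = 5 × 0.44 = 2.2 in².
T = A_s f_y = 2.2 × 60 = 132 kips.
a = T/(0.85 f'_c b) = 132/(0.85 × 5.15 × 9.1) = 3.314 in.
M_n = T(d − a/2) = 132 × (15.9 − 1.657) = 1880.1 kip·in.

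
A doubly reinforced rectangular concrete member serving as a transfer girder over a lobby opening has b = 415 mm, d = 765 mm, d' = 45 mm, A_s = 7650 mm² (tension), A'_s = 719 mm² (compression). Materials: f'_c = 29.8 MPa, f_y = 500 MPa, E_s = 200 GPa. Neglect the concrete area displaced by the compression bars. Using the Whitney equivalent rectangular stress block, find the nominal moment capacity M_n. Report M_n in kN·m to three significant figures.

M_n ≈ 2340 kN·m

Assume both tension and compression steel yield.
Net tension couple steel: A_s − A'_s = 6931 mm².
a = (A_s − A'_s) f_y / (0.85 f'_c b) = 3465500/(0.85 × 29.8 × 415) = 329.67 mm.
c = a/β₁ = 329.67/0.837 = 393.87 mm; ε'_s = 0.003(c − d')/c = 0.0027 ≥ f_y/E_s = 0.0025, so compression steel does yield.
M_n = (A_s − A'_s) f_y (d − a/2) + A'_s f_y (d − d') = [3465500 × (765 − 164.835) + 359500 × (765 − 45)] × 10⁻⁶ = 2079.87 + 258.84 = 2338.71 kN·m.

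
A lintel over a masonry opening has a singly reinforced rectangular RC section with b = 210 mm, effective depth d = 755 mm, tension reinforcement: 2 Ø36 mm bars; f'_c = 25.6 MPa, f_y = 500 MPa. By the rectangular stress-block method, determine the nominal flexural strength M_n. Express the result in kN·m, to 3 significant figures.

M_n ≈ 655 kN·m

A_s = 2 × 1018 = 2036 mm².
T = A_s f_y = 2036 × 500 = 1018000 N = 1018 kN.
From C = T: a = T/(0.85 f'_c b) = 1018000/(0.85 × 25.6 × 210) = 222.78 mm.
M_n = T(d − a/2) = 1018 kN × (755 − 111.39) mm = 655.19 kN·m.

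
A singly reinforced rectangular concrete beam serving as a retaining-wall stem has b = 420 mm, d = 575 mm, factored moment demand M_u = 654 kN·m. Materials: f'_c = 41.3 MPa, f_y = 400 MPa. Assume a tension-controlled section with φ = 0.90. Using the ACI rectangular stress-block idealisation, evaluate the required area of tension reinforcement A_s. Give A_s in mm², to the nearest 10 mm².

M_n = M_u/φ = 654/0.90 = 726.667 kN·m.
With M_n = 0.85 f'_c a b (d − a/2), solve the quadratic for a:
a = d − √(d² − 2M_n/(0.85 f'_c b)) = 575 − √(575² − 2 × 726.667×10⁶/(0.85 × 41.3 × 420)) = 93.28 mm.
A_s = 0.85 f'_c a b / f_y = 0.85 × 41.3 × 93.28 × 420 / 400 = 3438.3 mm².

A_s ≈ 3440 mm²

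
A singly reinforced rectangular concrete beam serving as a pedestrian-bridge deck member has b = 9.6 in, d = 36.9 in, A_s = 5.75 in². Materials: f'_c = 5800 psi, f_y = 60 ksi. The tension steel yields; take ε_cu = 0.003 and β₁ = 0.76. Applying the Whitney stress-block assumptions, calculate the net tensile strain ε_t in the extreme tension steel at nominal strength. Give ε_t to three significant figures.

ε_t ≈ 0.00854

a = A_s f_y/(0.85 f'_c b) = 7.290 in.
β₁ = 0.76, so c = a/β₁ = 7.290/0.76 = 9.592 in.
From the linear strain diagram with ε_cu = 0.003: ε_t = 0.003 (d − c)/c = 0.003 × (36.9 − 9.592)/9.592 = 0.00854.
Since ε_t ≥ 0.005, the section is tension-controlled.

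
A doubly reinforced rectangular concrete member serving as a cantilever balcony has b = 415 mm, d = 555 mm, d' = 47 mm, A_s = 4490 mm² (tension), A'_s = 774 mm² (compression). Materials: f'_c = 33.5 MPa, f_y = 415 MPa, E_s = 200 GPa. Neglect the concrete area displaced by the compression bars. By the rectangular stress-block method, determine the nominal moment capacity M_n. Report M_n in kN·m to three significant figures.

M_n ≈ 918 kN·m

Assume both tension and compression steel yield.
Net tension couple steel: A_s − A'_s = 3716 mm².
a = (A_s − A'_s) f_y / (0.85 f'_c b) = 1542140/(0.85 × 33.5 × 415) = 130.50 mm.
c = a/β₁ = 130.50/0.811 = 160.91 mm; ε'_s = 0.003(c − d')/c = 0.0021 ≥ f_y/E_s = 0.0021, so compression steel does yield.
M_n = (A_s − A'_s) f_y (d − a/2) + A'_s f_y (d − d') = [1542140 × (555 − 65.25) + 321210 × (555 − 47)] × 10⁻⁶ = 755.26 + 163.17 = 918.43 kN·m.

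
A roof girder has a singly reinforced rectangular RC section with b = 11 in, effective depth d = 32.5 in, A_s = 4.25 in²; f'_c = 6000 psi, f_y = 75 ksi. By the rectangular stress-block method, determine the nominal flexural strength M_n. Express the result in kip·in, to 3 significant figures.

M_n ≈ 9450 kip·in

T = A_s f_y = 4.25 × 75 = 318.75 kips.
a = T/(0.85 f'_c b) = 318.75/(0.85 × 6 × 11) = 5.682 in.
M_n = T(d − a/2) = 318.75 × (32.5 − 2.841) = 9453.8 kip·in.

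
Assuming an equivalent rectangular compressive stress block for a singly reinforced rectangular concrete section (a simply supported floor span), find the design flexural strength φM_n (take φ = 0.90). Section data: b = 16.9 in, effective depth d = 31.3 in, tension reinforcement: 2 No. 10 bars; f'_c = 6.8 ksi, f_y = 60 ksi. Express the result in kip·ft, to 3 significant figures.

φM_n ≈ 349 kip·ft

A_s = 2 × 1.27 = 2.54 in².
T = A_s f_y = 2.54 × 60 = 152.4 kips.
a = T/(0.85 f'_c b) = 152.4/(0.85 × 6.8 × 16.9) = 1.560 in.
M_n = T(d − a/2) = 152.4 × (31.3 − 0.78) = 4651.2 kip·in = 4651.2/12 = 387.60 kip·ft.
φM_n = 0.90 × 387.60 = 348.84 kip·ft.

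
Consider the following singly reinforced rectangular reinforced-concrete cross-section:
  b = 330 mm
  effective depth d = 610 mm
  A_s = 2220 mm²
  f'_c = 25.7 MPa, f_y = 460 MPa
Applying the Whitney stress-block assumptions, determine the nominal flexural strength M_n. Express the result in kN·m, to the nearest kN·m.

T = A_s f_y = 2220 × 460 = 1021200 N = 1021.2 kN.
From C = T: a = T/(0.85 f'_c b) = 1021200/(0.85 × 25.7 × 330) = 141.66 mm.
M_n = T(d − a/2) = 1021.2 kN × (610 − 70.83) mm = 550.60 kN·m.

M_n ≈ 551 kN·m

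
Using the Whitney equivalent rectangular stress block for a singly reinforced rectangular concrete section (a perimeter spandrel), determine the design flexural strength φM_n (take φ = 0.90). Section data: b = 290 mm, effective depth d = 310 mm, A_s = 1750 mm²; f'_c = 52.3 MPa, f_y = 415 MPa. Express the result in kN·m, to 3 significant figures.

φM_n ≈ 184 kN·m

T = A_s f_y = 1750 × 415 = 726250 N = 726.25 kN.
From C = T: a = T/(0.85 f'_c b) = 726250/(0.85 × 52.3 × 290) = 56.33 mm.
M_n = T(d − a/2) = 726.25 kN × (310 − 28.165) mm = 204.68 kN·m.
φM_n = 0.90 × 204.68 = 184.21 kN·m.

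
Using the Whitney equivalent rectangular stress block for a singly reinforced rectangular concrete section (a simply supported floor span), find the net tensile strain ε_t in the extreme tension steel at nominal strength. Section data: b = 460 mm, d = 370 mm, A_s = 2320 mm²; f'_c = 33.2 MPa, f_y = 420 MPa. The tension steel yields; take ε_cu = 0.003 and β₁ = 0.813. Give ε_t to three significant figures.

a = A_s f_y/(0.85 f'_c b) = 75.06 mm.
β₁ = 0.813, so c = a/β₁ = 75.06/0.813 = 92.32 mm.
From the linear strain diagram with ε_cu = 0.003: ε_t = 0.003 (d − c)/c = 0.003 × (370 − 92.32)/92.32 = 0.00902.
Since ε_t ≥ 0.005, the section is tension-controlled.

ε_t ≈ 0.00902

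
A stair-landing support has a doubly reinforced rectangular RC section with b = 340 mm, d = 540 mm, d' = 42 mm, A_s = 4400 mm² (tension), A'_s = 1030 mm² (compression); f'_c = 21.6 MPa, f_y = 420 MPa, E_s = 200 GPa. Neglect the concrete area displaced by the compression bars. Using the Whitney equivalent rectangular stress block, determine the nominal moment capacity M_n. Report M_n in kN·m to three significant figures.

M_n ≈ 819 kN·m

Assume both tension and compression steel yield.
Net tension couple steel: A_s − A'_s = 3370 mm².
a = (A_s − A'_s) f_y / (0.85 f'_c b) = 1415400/(0.85 × 21.6 × 340) = 226.74 mm.
c = a/β₁ = 226.74/0.85 = 266.75 mm; ε'_s = 0.003(c − d')/c = 0.0025 ≥ f_y/E_s = 0.0021, so compression steel does yield.
M_n = (A_s − A'_s) f_y (d − a/2) + A'_s f_y (d − d') = [1415400 × (540 − 113.37) + 432600 × (540 − 42)] × 10⁻⁶ = 603.85 + 215.43 = 819.28 kN·m.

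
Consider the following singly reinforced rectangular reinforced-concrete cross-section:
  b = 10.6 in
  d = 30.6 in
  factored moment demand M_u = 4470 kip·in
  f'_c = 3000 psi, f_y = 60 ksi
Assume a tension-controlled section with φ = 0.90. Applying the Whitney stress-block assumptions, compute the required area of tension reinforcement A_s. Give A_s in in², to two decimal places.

M_n = M_u/φ = 4470/0.90 = 4966.67 kip·in.
From M_n = 0.85 f'_c a b (d − a/2):
a = d − √(d² − 2M_n/(0.85 f'_c b)) = 30.6 − √(30.6² − 2 × 4966.67/(0.85 × 3 × 10.6)) = 6.749 in.
A_s = 0.85 f'_c a b / f_y = 0.85 × 3 × 6.749 × 10.6 / 60 = 3.040 in².

A_s ≈ 3.04 in²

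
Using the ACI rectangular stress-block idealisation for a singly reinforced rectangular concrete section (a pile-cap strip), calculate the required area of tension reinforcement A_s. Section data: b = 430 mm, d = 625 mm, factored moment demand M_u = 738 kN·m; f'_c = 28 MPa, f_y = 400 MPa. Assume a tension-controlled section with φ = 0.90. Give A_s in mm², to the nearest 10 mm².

M_n = M_u/φ = 738/0.90 = 820 kN·m.
With M_n = 0.85 f'_c a b (d − a/2), solve the quadratic for a:
a = d − √(d² − 2M_n/(0.85 f'_c b)) = 625 − √(625² − 2 × 820×10⁶/(0.85 × 28 × 430)) = 145.03 mm.
A_s = 0.85 f'_c a b / f_y = 0.85 × 28 × 145.03 × 430 / 400 = 3710.6 mm².

A_s ≈ 3710 mm²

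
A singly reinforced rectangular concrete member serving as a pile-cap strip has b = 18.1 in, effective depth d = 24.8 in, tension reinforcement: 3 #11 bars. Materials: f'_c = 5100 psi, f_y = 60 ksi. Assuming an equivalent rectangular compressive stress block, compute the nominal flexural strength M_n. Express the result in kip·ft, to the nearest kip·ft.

M_n ≈ 538 kip·ft

A_s = 3 × 1.56 = 4.68 in².
T = A_s f_y = 4.68 × 60 = 280.8 kips.
a = T/(0.85 f'_c b) = 280.8/(0.85 × 5.1 × 18.1) = 3.579 in.
M_n = T(d − a/2) = 280.8 × (24.8 − 1.7895) = 6461.3 kip·in = 6461.3/12 = 538.44 kip·ft.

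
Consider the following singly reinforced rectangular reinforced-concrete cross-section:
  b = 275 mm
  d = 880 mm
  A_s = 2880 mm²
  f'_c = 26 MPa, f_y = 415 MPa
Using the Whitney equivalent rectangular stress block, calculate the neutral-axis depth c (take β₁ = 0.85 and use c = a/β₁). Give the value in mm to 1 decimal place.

c ≈ 231.4 mm

T = A_s f_y = 2880 × 415 = 1195200 N = 1195.2 kN.
Setting C = 0.85 f'_c a b equal to T: a = 1195200/(0.85 × 26 × 275) = 196.660 mm.
With β₁ = 0.85, c = a/β₁ = 196.660/0.85 = 231.4 mm.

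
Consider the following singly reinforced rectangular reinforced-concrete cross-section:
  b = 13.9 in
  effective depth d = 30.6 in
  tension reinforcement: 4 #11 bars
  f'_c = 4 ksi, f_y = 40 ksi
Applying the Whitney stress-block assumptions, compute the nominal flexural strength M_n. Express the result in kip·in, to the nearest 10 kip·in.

A_s = 4 × 1.56 = 6.24 in².
T = A_s f_y = 6.24 × 40 = 249.6 kips.
a = T/(0.85 f'_c b) = 249.6/(0.85 × 4 × 13.9) = 5.281 in.
M_n = T(d − a/2) = 249.6 × (30.6 − 2.6405) = 6978.7 kip·in.

M_n ≈ 6980 kip·in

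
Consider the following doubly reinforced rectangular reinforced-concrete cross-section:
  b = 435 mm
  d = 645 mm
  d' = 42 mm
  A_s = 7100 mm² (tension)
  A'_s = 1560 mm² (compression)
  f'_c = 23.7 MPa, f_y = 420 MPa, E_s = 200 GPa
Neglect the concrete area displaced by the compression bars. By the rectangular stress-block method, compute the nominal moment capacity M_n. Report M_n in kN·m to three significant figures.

Assume both tension and compression steel yield.
Net tension couple steel: A_s − A'_s = 5540 mm².
a = (A_s − A'_s) f_y / (0.85 f'_c b) = 2326800/(0.85 × 23.7 × 435) = 265.52 mm.
c = a/β₁ = 265.52/0.85 = 312.38 mm; ε'_s = 0.003(c − d')/c = 0.0026 ≥ f_y/E_s = 0.0021, so compression steel does yield.
M_n = (A_s − A'_s) f_y (d − a/2) + A'_s f_y (d − d') = [2326800 × (645 − 132.76) + 655200 × (645 − 42)] × 10⁻⁶ = 1191.88 + 395.09 = 1586.97 kN·m.

M_n ≈ 1590 kN·m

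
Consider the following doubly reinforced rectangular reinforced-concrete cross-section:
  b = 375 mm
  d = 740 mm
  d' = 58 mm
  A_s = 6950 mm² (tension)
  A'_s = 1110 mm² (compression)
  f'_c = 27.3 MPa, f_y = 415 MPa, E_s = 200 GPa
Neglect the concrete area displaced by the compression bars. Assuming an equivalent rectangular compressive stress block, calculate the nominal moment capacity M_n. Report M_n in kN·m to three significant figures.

Assume both tension and compression steel yield.
Net tension couple steel: A_s − A'_s = 5840 mm².
a = (A_s − A'_s) f_y / (0.85 f'_c b) = 2423600/(0.85 × 27.3 × 375) = 278.51 mm.
c = a/β₁ = 278.51/0.85 = 327.66 mm; ε'_s = 0.003(c − d')/c = 0.0025 ≥ f_y/E_s = 0.0021, so compression steel does yield.
M_n = (A_s − A'_s) f_y (d − a/2) + A'_s f_y (d − d') = [2423600 × (740 − 139.255) + 460650 × (740 − 58)] × 10⁻⁶ = 1455.97 + 314.16 = 1770.13 kN·m.

M_n ≈ 1770 kN·m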